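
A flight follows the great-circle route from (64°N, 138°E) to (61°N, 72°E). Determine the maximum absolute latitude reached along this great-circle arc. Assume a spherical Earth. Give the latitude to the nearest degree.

The great circle lies in the plane with unit normal n̂ = (p₁ × p₂)/|p₁ × p₂|.
Here n̂_z ≈ -0.397; the vertex latitude is φ_max = arccos|n̂_z| ≈ 66.6°.
Check via Clairaut: cos φ_max = |cos φ₁| · sin C = cos(64.0°)·sin(65.0°) ≈ 0.397, again giving ≈ 66.6°.

≈ 67°N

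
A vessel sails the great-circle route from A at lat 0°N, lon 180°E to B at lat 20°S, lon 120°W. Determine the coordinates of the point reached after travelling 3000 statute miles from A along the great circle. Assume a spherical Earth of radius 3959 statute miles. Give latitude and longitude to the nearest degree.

Convert each endpoint to a unit vector on the sphere (x = cos φ cos λ, y = cos φ sin λ, z = sin φ).
The central angle between the endpoints is δ = arccos(p₁·p₂) ≈ 1.082 rad (62.0°). The total great-circle distance is δ·R ≈ 1.082 × 3959 ≈ 4282 mi, so the target fraction is f = 3000/4282 ≈ 0.701.
Interpolate at f ≈ 0.701 with slerp weights a = sin((1−f)δ)/sin δ ≈ 0.361, b = sin(fδ)/sin δ ≈ 0.779.
p = a·p₁ + b·p₂ ≈ (-0.726, -0.634, -0.266); φ = arcsin(p_z) ≈ -15.44°, λ = atan2(p_y, p_x) ≈ -138.90°.

≈ lat 15°S, lon 139°W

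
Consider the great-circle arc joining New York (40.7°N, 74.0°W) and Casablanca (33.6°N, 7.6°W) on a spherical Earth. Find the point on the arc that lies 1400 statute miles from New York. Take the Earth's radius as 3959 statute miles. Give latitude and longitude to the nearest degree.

≈ 43°N, 47°W

The haversine formula gives a central angle δ ≈ 0.910 rad (52.1°) between the endpoints. The total great-circle distance is δ·R ≈ 0.910 × 3959 ≈ 3603 mi, so the target fraction is f = 1400/3603 ≈ 0.389.
Interpolate at f ≈ 0.389 with slerp weights a = sin((1−f)δ)/sin δ ≈ 0.669, b = sin(fδ)/sin δ ≈ 0.439.
p = a·p₁ + b·p₂ ≈ (0.502, -0.536, 0.679); φ = arcsin(p_z) ≈ 42.76°, λ = atan2(p_y, p_x) ≈ -46.87°.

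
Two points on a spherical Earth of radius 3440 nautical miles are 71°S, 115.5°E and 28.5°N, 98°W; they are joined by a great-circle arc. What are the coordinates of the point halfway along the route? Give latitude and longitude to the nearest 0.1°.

≈ 36.5°S, 114.5°W

The haversine formula gives a central angle δ ≈ 2.332 rad (133.6°) between the endpoints.
Interpolate at f = 1/2 with slerp weights a = sin((1−f)δ)/sin δ ≈ 1.269, b = sin(fδ)/sin δ ≈ 1.269.
p = a·p₁ + b·p₂ ≈ (-0.333, -0.732, -0.595); φ = arcsin(p_z) ≈ -36.48°, λ = atan2(p_y, p_x) ≈ -114.48°.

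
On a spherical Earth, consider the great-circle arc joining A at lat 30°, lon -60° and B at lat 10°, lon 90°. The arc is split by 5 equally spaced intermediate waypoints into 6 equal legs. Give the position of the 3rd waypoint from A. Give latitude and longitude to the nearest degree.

≈ lat 54°, lon 28°

Convert each endpoint to a unit vector on the sphere (x = cos φ cos λ, y = cos φ sin λ, z = sin φ).
The central angle between the endpoints is δ = arccos(p₁·p₂) ≈ 2.281 rad (130.7°).
Interpolate at f = 3/6 with slerp weights a = sin((1−f)δ)/sin δ ≈ 1.198, b = sin(fδ)/sin δ ≈ 1.198.
p = a·p₁ + b·p₂ ≈ (0.519, 0.281, 0.807); φ = arcsin(p_z) ≈ 53.83°, λ = atan2(p_y, p_x) ≈ 28.47°.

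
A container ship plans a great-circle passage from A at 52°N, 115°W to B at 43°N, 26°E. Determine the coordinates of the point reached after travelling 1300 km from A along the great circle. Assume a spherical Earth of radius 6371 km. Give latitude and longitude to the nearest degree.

≈ 62°N, 103°W

Write both endpoints as unit vectors p₁, p₂ with components (cos φ cos λ, cos φ sin λ, sin φ).
The central angle between the endpoints is δ = arccos(p₁·p₂) ≈ 1.382 rad (79.2°). The total great-circle distance is δ·R ≈ 1.382 × 6371 ≈ 8806 km, so the target fraction is f = 1300/8806 ≈ 0.148.
Interpolate at f ≈ 0.148 with slerp weights a = sin((1−f)δ)/sin δ ≈ 0.941, b = sin(fδ)/sin δ ≈ 0.206.
p = a·p₁ + b·p₂ ≈ (-0.109, -0.459, 0.882); φ = arcsin(p_z) ≈ 61.87°, λ = atan2(p_y, p_x) ≈ -103.38°.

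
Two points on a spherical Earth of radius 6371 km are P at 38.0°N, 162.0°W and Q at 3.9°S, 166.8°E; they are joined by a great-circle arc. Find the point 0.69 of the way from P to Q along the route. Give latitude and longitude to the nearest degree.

≈ 10°N, 175°E

The haversine formula gives a central angle δ ≈ 0.888 rad (50.9°) between the endpoints.
Interpolate at f = 0.69 with slerp weights a = sin((1−f)δ)/sin δ ≈ 0.350, b = sin(fδ)/sin δ ≈ 0.741.
p = a·p₁ + b·p₂ ≈ (-0.983, 0.084, 0.165); φ = arcsin(p_z) ≈ 9.52°, λ = atan2(p_y, p_x) ≈ 175.14°.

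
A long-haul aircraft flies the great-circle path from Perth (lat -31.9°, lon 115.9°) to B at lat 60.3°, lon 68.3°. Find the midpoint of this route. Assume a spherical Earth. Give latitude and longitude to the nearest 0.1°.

Convert each endpoint to a unit vector on the sphere (x = cos φ cos λ, y = cos φ sin λ, z = sin φ).
The central angle between the endpoints is δ = arccos(p₁·p₂) ≈ 1.747 rad (100.1°).
Interpolate at f = 1/2 with slerp weights a = sin((1−f)δ)/sin δ ≈ 0.779, b = sin(fδ)/sin δ ≈ 0.779.
p = a·p₁ + b·p₂ ≈ (-0.146, 0.953, 0.265); φ = arcsin(p_z) ≈ 15.36°, λ = atan2(p_y, p_x) ≈ 98.72°.

≈ lat 15.4°, lon 98.7°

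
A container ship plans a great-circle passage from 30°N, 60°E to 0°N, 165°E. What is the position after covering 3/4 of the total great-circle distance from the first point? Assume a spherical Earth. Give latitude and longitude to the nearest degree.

From cos δ = sin φ₁ sin φ₂ + cos φ₁ cos φ₂ cos Δλ, the central angle is δ ≈ 1.797 rad (103.0°).
Interpolate at f = 3/4 with slerp weights a = sin((1−f)δ)/sin δ ≈ 0.446, b = sin(fδ)/sin δ ≈ 1.001.
p = a·p₁ + b·p₂ ≈ (-0.774, 0.593, 0.223); φ = arcsin(p_z) ≈ 12.87°, λ = atan2(p_y, p_x) ≈ 142.52°.

≈ 13°N, 143°E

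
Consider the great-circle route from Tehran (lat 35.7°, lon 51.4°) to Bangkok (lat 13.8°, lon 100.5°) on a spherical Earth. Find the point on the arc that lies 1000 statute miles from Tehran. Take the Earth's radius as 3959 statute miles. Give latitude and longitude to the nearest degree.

≈ lat 31°, lon 68°

Convert each endpoint to a unit vector on the sphere (x = cos φ cos λ, y = cos φ sin λ, z = sin φ).
The central angle between the endpoints is δ = arccos(p₁·p₂) ≈ 0.856 rad (49.0°). The total great-circle distance is δ·R ≈ 0.856 × 3959 ≈ 3388 mi, so the target fraction is f = 1000/3388 ≈ 0.295.
Interpolate at f ≈ 0.295 with slerp weights a = sin((1−f)δ)/sin δ ≈ 0.751, b = sin(fδ)/sin δ ≈ 0.331.
p = a·p₁ + b·p₂ ≈ (0.322, 0.793, 0.517); φ = arcsin(p_z) ≈ 31.16°, λ = atan2(p_y, p_x) ≈ 67.89°.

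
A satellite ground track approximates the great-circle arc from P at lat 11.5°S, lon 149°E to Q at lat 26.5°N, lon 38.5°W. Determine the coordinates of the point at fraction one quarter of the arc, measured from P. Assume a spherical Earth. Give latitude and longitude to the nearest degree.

From cos δ = sin φ₁ sin φ₂ + cos φ₁ cos φ₂ cos Δλ, the central angle is δ ≈ 2.852 rad (163.4°).
Interpolate at f = 1/4 with slerp weights a = sin((1−f)δ)/sin δ ≈ 2.953, b = sin(fδ)/sin δ ≈ 2.292.
p = a·p₁ + b·p₂ ≈ (-0.875, 0.213, 0.434); φ = arcsin(p_z) ≈ 25.72°, λ = atan2(p_y, p_x) ≈ 166.29°.

≈ lat 26°N, lon 166°E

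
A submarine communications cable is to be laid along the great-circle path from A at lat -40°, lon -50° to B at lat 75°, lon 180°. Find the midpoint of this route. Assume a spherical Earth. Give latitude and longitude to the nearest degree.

From cos δ = sin φ₁ sin φ₂ + cos φ₁ cos φ₂ cos Δλ, the central angle is δ ≈ 2.416 rad (138.4°).
Interpolate at f = 1/2 with slerp weights a = sin((1−f)δ)/sin δ ≈ 1.410, b = sin(fδ)/sin δ ≈ 1.410.
p = a·p₁ + b·p₂ ≈ (0.329, -0.827, 0.455); φ = arcsin(p_z) ≈ 27.09°, λ = atan2(p_y, p_x) ≈ -68.30°.

≈ lat 27°, lon -68°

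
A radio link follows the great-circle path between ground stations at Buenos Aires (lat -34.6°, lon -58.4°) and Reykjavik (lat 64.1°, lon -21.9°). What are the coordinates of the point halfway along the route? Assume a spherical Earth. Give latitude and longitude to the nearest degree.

≈ lat 15°, lon -46°

From cos δ = sin φ₁ sin φ₂ + cos φ₁ cos φ₂ cos Δλ, the central angle is δ ≈ 1.794 rad (102.8°).
Interpolate at f = 1/2 with slerp weights a = sin((1−f)δ)/sin δ ≈ 0.802, b = sin(fδ)/sin δ ≈ 0.802.
p = a·p₁ + b·p₂ ≈ (0.671, -0.693, 0.266); φ = arcsin(p_z) ≈ 15.42°, λ = atan2(p_y, p_x) ≈ -45.92°.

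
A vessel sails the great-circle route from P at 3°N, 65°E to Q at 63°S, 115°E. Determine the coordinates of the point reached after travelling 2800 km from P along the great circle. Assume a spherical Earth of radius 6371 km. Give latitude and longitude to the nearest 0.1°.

Write both endpoints as unit vectors p₁, p₂ with components (cos φ cos λ, cos φ sin λ, sin φ).
The central angle between the endpoints is δ = arccos(p₁·p₂) ≈ 1.323 rad (75.8°). The total great-circle distance is δ·R ≈ 1.323 × 6371 ≈ 8432 km, so the target fraction is f = 2800/8432 ≈ 0.332.
Interpolate at f ≈ 0.332 with slerp weights a = sin((1−f)δ)/sin δ ≈ 0.798, b = sin(fδ)/sin δ ≈ 0.439.
p = a·p₁ + b·p₂ ≈ (0.252, 0.902, -0.349); φ = arcsin(p_z) ≈ -20.44°, λ = atan2(p_y, p_x) ≈ 74.37°.

≈ 20.4°S, 74.4°E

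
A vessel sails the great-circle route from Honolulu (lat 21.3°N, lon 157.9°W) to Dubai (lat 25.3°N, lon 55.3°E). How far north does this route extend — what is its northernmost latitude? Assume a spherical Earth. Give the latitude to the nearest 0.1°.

≈ 56.5°N

The great circle lies in the plane with unit normal n̂ = (p₁ × p₂)/|p₁ × p₂|.
Here n̂_z ≈ -0.552; the vertex latitude is φ_max = arccos|n̂_z| ≈ 56.5°.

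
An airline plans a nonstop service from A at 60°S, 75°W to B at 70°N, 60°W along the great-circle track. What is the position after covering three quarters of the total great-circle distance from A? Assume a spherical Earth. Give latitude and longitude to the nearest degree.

Write both endpoints as unit vectors p₁, p₂ with components (cos φ cos λ, cos φ sin λ, sin φ).
The central angle between the endpoints is δ = arccos(p₁·p₂) ≈ 2.277 rad (130.4°).
Interpolate at f = 3/4 with slerp weights a = sin((1−f)δ)/sin δ ≈ 0.708, b = sin(fδ)/sin δ ≈ 1.302.
p = a·p₁ + b·p₂ ≈ (0.314, -0.727, 0.610); φ = arcsin(p_z) ≈ 37.58°, λ = atan2(p_y, p_x) ≈ -66.64°.

≈ 38°N, 67°W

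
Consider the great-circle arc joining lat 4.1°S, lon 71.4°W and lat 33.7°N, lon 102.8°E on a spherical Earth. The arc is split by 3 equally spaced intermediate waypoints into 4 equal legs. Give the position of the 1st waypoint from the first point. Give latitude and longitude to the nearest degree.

≈ lat 33°N, lon 64°W

Convert each endpoint to a unit vector on the sphere (x = cos φ cos λ, y = cos φ sin λ, z = sin φ).
The central angle between the endpoints is δ = arccos(p₁·p₂) ≈ 2.616 rad (149.9°).
Interpolate at f = 1/4 with slerp weights a = sin((1−f)δ)/sin δ ≈ 1.844, b = sin(fδ)/sin δ ≈ 1.214.
p = a·p₁ + b·p₂ ≈ (0.363, -0.758, 0.542); φ = arcsin(p_z) ≈ 32.79°, λ = atan2(p_y, p_x) ≈ -64.43°.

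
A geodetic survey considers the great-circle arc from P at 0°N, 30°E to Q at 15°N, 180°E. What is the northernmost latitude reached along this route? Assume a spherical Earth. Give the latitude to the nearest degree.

The great circle lies in the plane with unit normal n̂ = (p₁ × p₂)/|p₁ × p₂|.
Here n̂_z ≈ +0.881; the vertex latitude is φ_max = arccos|n̂_z| ≈ 28.2°.
Check via Clairaut: cos φ_max = |cos φ₁| · sin C = cos(0.0°)·sin(61.8°) ≈ 0.881, again giving ≈ 28.2°.

≈ 28°N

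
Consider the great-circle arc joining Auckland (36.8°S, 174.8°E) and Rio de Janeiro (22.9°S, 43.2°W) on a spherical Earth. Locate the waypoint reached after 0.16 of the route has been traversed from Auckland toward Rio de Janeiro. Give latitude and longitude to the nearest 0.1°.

≈ (49.8°S, 168.7°W)

From cos δ = sin φ₁ sin φ₂ + cos φ₁ cos φ₂ cos Δλ, the central angle is δ ≈ 1.926 rad (110.4°).
Interpolate at f = 0.16 with slerp weights a = sin((1−f)δ)/sin δ ≈ 1.066, b = sin(fδ)/sin δ ≈ 0.324.
p = a·p₁ + b·p₂ ≈ (-0.632, -0.127, -0.764); φ = arcsin(p_z) ≈ -49.84°, λ = atan2(p_y, p_x) ≈ -168.67°.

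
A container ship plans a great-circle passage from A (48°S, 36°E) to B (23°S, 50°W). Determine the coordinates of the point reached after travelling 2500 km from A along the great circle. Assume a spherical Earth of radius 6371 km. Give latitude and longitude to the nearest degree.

Convert each endpoint to a unit vector on the sphere (x = cos φ cos λ, y = cos φ sin λ, z = sin φ).
The central angle between the endpoints is δ = arccos(p₁·p₂) ≈ 1.231 rad (70.5°). The total great-circle distance is δ·R ≈ 1.231 × 6371 ≈ 7842 km, so the target fraction is f = 2500/7842 ≈ 0.319.
Interpolate at f ≈ 0.319 with slerp weights a = sin((1−f)δ)/sin δ ≈ 0.789, b = sin(fδ)/sin δ ≈ 0.406.
p = a·p₁ + b·p₂ ≈ (0.667, 0.024, -0.745); φ = arcsin(p_z) ≈ -48.13°, λ = atan2(p_y, p_x) ≈ 2.08°.

≈ (48°S, 2°E)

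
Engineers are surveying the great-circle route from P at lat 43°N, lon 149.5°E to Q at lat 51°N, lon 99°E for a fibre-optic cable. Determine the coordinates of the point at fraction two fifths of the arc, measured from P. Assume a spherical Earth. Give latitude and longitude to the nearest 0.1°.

Convert each endpoint to a unit vector on the sphere (x = cos φ cos λ, y = cos φ sin λ, z = sin φ).
The central angle between the endpoints is δ = arccos(p₁·p₂) ≈ 0.605 rad (34.6°).
Interpolate at f = 2/5 with slerp weights a = sin((1−f)δ)/sin δ ≈ 0.624, b = sin(fδ)/sin δ ≈ 0.421.
p = a·p₁ + b·p₂ ≈ (-0.435, 0.494, 0.753); φ = arcsin(p_z) ≈ 48.87°, λ = atan2(p_y, p_x) ≈ 131.38°.

≈ lat 48.9°N, lon 131.4°E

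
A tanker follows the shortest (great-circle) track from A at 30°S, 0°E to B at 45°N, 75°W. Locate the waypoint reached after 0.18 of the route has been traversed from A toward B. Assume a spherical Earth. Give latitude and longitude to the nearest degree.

≈ 16°S, 13°W

Write both endpoints as unit vectors p₁, p₂ with components (cos φ cos λ, cos φ sin λ, sin φ).
The central angle between the endpoints is δ = arccos(p₁·p₂) ≈ 1.767 rad (101.2°).
Interpolate at f = 0.18 with slerp weights a = sin((1−f)δ)/sin δ ≈ 1.012, b = sin(fδ)/sin δ ≈ 0.319.
p = a·p₁ + b·p₂ ≈ (0.935, -0.218, -0.281); φ = arcsin(p_z) ≈ -16.29°, λ = atan2(p_y, p_x) ≈ -13.11°.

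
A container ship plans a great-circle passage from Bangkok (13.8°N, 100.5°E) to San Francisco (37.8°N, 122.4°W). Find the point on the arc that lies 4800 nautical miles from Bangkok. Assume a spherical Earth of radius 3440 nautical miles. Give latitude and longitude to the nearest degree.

The haversine formula gives a central angle δ ≈ 2.000 rad (114.6°) between the endpoints. The total great-circle distance is δ·R ≈ 2.000 × 3440 ≈ 6879 nmi, so the target fraction is f = 4800/6879 ≈ 0.698.
Interpolate at f ≈ 0.698 with slerp weights a = sin((1−f)δ)/sin δ ≈ 0.625, b = sin(fδ)/sin δ ≈ 1.083.
p = a·p₁ + b·p₂ ≈ (-0.569, -0.126, 0.813); φ = arcsin(p_z) ≈ 54.36°, λ = atan2(p_y, p_x) ≈ -167.55°.

≈ 54°N, 168°W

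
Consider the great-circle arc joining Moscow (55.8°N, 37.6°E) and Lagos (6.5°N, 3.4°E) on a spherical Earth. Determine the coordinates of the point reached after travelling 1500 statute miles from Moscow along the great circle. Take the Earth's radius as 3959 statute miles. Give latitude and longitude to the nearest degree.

Convert each endpoint to a unit vector on the sphere (x = cos φ cos λ, y = cos φ sin λ, z = sin φ).
The central angle between the endpoints is δ = arccos(p₁·p₂) ≈ 0.982 rad (56.3°). The total great-circle distance is δ·R ≈ 0.982 × 3959 ≈ 3887 mi, so the target fraction is f = 1500/3887 ≈ 0.386.
Interpolate at f ≈ 0.386 with slerp weights a = sin((1−f)δ)/sin δ ≈ 0.682, b = sin(fδ)/sin δ ≈ 0.445.
p = a·p₁ + b·p₂ ≈ (0.745, 0.260, 0.614); φ = arcsin(p_z) ≈ 37.91°, λ = atan2(p_y, p_x) ≈ 19.25°.

≈ 38°N, 19°E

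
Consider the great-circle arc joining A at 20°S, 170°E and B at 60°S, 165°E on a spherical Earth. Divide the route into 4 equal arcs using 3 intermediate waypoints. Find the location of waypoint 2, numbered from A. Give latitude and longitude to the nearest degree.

≈ 40°S, 168°E

Convert each endpoint to a unit vector on the sphere (x = cos φ cos λ, y = cos φ sin λ, z = sin φ).
The central angle between the endpoints is δ = arccos(p₁·p₂) ≈ 0.701 rad (40.2°).
Interpolate at f = 2/4 with slerp weights a = sin((1−f)δ)/sin δ ≈ 0.532, b = sin(fδ)/sin δ ≈ 0.532.
p = a·p₁ + b·p₂ ≈ (-0.750, 0.156, -0.643); φ = arcsin(p_z) ≈ -40.02°, λ = atan2(p_y, p_x) ≈ 168.26°.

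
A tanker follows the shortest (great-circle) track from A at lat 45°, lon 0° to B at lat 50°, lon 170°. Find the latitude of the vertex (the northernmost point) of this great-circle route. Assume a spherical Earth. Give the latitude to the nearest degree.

≈ 85°

The great circle lies in the plane with unit normal n̂ = (p₁ × p₂)/|p₁ × p₂|.
Here n̂_z ≈ +0.079; the vertex latitude is φ_max = arccos|n̂_z| ≈ 85.5°.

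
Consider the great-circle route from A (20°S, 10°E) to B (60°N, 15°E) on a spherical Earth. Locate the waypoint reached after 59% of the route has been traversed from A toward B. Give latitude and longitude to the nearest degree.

≈ (27°N, 12°E)

Convert each endpoint to a unit vector on the sphere (x = cos φ cos λ, y = cos φ sin λ, z = sin φ).
The central angle between the endpoints is δ = arccos(p₁·p₂) ≈ 1.398 rad (80.1°).
Interpolate at f = 0.59 with slerp weights a = sin((1−f)δ)/sin δ ≈ 0.551, b = sin(fδ)/sin δ ≈ 0.746.
p = a·p₁ + b·p₂ ≈ (0.870, 0.186, 0.457); φ = arcsin(p_z) ≈ 27.22°, λ = atan2(p_y, p_x) ≈ 12.09°.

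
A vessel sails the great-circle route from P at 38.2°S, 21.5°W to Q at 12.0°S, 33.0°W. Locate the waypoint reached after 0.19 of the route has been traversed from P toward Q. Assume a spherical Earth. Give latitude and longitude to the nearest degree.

Convert each endpoint to a unit vector on the sphere (x = cos φ cos λ, y = cos φ sin λ, z = sin φ).
The central angle between the endpoints is δ = arccos(p₁·p₂) ≈ 0.491 rad (28.1°).
Interpolate at f = 0.19 with slerp weights a = sin((1−f)δ)/sin δ ≈ 0.821, b = sin(fδ)/sin δ ≈ 0.198.
p = a·p₁ + b·p₂ ≈ (0.763, -0.342, -0.549); φ = arcsin(p_z) ≈ -33.30°, λ = atan2(p_y, p_x) ≈ -24.14°.

≈ 33°S, 24°W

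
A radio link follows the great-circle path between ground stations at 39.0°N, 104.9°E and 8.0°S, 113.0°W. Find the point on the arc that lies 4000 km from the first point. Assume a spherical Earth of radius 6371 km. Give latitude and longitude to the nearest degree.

Convert each endpoint to a unit vector on the sphere (x = cos φ cos λ, y = cos φ sin λ, z = sin φ).
The central angle between the endpoints is δ = arccos(p₁·p₂) ≈ 2.339 rad (134.0°). The total great-circle distance is δ·R ≈ 2.339 × 6371 ≈ 14902 km, so the target fraction is f = 4000/14902 ≈ 0.268.
Interpolate at f ≈ 0.268 with slerp weights a = sin((1−f)δ)/sin δ ≈ 1.377, b = sin(fδ)/sin δ ≈ 0.817.
p = a·p₁ + b·p₂ ≈ (-0.591, 0.289, 0.753); φ = arcsin(p_z) ≈ 48.83°, λ = atan2(p_y, p_x) ≈ 153.91°.

≈ 49°N, 154°E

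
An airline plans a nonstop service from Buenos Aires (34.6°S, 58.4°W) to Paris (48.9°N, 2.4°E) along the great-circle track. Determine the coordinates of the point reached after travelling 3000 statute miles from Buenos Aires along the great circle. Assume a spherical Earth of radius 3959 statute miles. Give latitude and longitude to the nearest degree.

≈ (3°N, 35°W)

Write both endpoints as unit vectors p₁, p₂ with components (cos φ cos λ, cos φ sin λ, sin φ).
The central angle between the endpoints is δ = arccos(p₁·p₂) ≈ 1.735 rad (99.4°). The total great-circle distance is δ·R ≈ 1.735 × 3959 ≈ 6871 mi, so the target fraction is f = 3000/6871 ≈ 0.437.
Interpolate at f ≈ 0.437 with slerp weights a = sin((1−f)δ)/sin δ ≈ 0.841, b = sin(fδ)/sin δ ≈ 0.697.
p = a·p₁ + b·p₂ ≈ (0.820, -0.570, 0.048); φ = arcsin(p_z) ≈ 2.73°, λ = atan2(p_y, p_x) ≈ -34.81°.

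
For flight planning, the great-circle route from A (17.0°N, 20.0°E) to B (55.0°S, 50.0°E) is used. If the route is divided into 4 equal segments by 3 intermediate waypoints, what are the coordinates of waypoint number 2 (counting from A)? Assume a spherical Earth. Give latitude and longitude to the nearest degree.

≈ (20°S, 31°E)

Convert each endpoint to a unit vector on the sphere (x = cos φ cos λ, y = cos φ sin λ, z = sin φ).
The central angle between the endpoints is δ = arccos(p₁·p₂) ≈ 1.333 rad (76.4°).
Interpolate at f = 2/4 with slerp weights a = sin((1−f)δ)/sin δ ≈ 0.636, b = sin(fδ)/sin δ ≈ 0.636.
p = a·p₁ + b·p₂ ≈ (0.806, 0.488, -0.335); φ = arcsin(p_z) ≈ -19.58°, λ = atan2(p_y, p_x) ≈ 31.17°.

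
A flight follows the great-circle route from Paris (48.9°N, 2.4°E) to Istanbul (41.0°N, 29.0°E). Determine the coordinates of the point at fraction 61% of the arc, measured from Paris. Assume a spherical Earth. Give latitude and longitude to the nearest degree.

Convert each endpoint to a unit vector on the sphere (x = cos φ cos λ, y = cos φ sin λ, z = sin φ).
The central angle between the endpoints is δ = arccos(p₁·p₂) ≈ 0.354 rad (20.3°).
Interpolate at f = 0.61 with slerp weights a = sin((1−f)δ)/sin δ ≈ 0.397, b = sin(fδ)/sin δ ≈ 0.618.
p = a·p₁ + b·p₂ ≈ (0.669, 0.237, 0.705); φ = arcsin(p_z) ≈ 44.80°, λ = atan2(p_y, p_x) ≈ 19.52°.

≈ 45°N, 20°E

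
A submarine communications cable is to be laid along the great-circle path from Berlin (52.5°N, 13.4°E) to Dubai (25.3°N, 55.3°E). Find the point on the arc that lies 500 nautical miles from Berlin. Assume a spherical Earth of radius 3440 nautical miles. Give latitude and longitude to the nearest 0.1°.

From cos δ = sin φ₁ sin φ₂ + cos φ₁ cos φ₂ cos Δλ, the central angle is δ ≈ 0.725 rad (41.5°). The total great-circle distance is δ·R ≈ 0.725 × 3440 ≈ 2493 nmi, so the target fraction is f = 500/2493 ≈ 0.201.
Interpolate at f ≈ 0.201 with slerp weights a = sin((1−f)δ)/sin δ ≈ 0.826, b = sin(fδ)/sin δ ≈ 0.218.
p = a·p₁ + b·p₂ ≈ (0.602, 0.279, 0.749); φ = arcsin(p_z) ≈ 48.47°, λ = atan2(p_y, p_x) ≈ 24.88°.

≈ 48.5°N, 24.9°E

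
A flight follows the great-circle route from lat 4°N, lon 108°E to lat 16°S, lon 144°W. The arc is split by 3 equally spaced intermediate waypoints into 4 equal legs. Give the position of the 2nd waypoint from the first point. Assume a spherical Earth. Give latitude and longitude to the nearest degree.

≈ lat 10°S, lon 161°E

Write both endpoints as unit vectors p₁, p₂ with components (cos φ cos λ, cos φ sin λ, sin φ).
The central angle between the endpoints is δ = arccos(p₁·p₂) ≈ 1.892 rad (108.4°).
Interpolate at f = 2/4 with slerp weights a = sin((1−f)δ)/sin δ ≈ 0.855, b = sin(fδ)/sin δ ≈ 0.855.
p = a·p₁ + b·p₂ ≈ (-0.928, 0.328, -0.176); φ = arcsin(p_z) ≈ -10.13°, λ = atan2(p_y, p_x) ≈ 160.54°.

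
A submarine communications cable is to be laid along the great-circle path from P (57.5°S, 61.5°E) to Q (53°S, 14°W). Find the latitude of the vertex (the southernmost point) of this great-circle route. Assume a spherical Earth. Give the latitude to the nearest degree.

The great circle lies in the plane with unit normal n̂ = (p₁ × p₂)/|p₁ × p₂|.
Here n̂_z ≈ -0.477; the vertex latitude is φ_max = arccos|n̂_z| ≈ 61.5°.

≈ 62°S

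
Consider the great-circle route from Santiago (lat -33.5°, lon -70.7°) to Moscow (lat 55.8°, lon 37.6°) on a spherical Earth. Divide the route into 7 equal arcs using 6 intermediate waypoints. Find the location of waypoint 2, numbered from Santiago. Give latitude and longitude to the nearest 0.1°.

≈ lat -4.5°, lon -47.3°

Convert each endpoint to a unit vector on the sphere (x = cos φ cos λ, y = cos φ sin λ, z = sin φ).
The central angle between the endpoints is δ = arccos(p₁·p₂) ≈ 2.219 rad (127.1°).
Interpolate at f = 2/7 with slerp weights a = sin((1−f)δ)/sin δ ≈ 1.254, b = sin(fδ)/sin δ ≈ 0.743.
p = a·p₁ + b·p₂ ≈ (0.677, -0.732, -0.078); φ = arcsin(p_z) ≈ -4.46°, λ = atan2(p_y, p_x) ≈ -47.26°.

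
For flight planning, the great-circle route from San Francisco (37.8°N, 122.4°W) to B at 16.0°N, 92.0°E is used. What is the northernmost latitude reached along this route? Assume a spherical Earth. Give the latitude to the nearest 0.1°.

The great circle lies in the plane with unit normal n̂ = (p₁ × p₂)/|p₁ × p₂|.
Here n̂_z ≈ -0.483; the vertex latitude is φ_max = arccos|n̂_z| ≈ 61.1°.
Check via Clairaut: cos φ_max = |cos φ₁| · sin C = cos(37.8°)·sin(37.7°) ≈ 0.483, again giving ≈ 61.1°.

≈ 61.1°N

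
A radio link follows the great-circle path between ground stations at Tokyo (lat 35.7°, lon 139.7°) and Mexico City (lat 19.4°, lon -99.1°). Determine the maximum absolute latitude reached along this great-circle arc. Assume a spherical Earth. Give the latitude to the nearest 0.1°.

The great circle lies in the plane with unit normal n̂ = (p₁ × p₂)/|p₁ × p₂|.
Here n̂_z ≈ +0.669; the vertex latitude is φ_max = arccos|n̂_z| ≈ 48.0°.

≈ 48.0°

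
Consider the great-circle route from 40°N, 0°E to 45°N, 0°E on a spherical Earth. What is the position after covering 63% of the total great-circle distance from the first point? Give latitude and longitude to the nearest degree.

Convert each endpoint to a unit vector on the sphere (x = cos φ cos λ, y = cos φ sin λ, z = sin φ).
The central angle between the endpoints is δ = arccos(p₁·p₂) ≈ 0.087 rad (5.0°).
Interpolate at f = 0.63 with slerp weights a = sin((1−f)δ)/sin δ ≈ 0.370, b = sin(fδ)/sin δ ≈ 0.630.
p = a·p₁ + b·p₂ ≈ (0.730, 0.000, 0.684); φ = arcsin(p_z) ≈ 43.15°, λ = atan2(p_y, p_x) ≈ 0.00°.

≈ 43°N, 0°E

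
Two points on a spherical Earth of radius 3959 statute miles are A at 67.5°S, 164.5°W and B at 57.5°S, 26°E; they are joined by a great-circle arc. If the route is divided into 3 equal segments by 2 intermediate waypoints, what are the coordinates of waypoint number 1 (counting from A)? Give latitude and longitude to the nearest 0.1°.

≈ 85.1°S, 169.3°E

Convert each endpoint to a unit vector on the sphere (x = cos φ cos λ, y = cos φ sin λ, z = sin φ).
The central angle between the endpoints is δ = arccos(p₁·p₂) ≈ 0.956 rad (54.8°).
Interpolate at f = 1/3 with slerp weights a = sin((1−f)δ)/sin δ ≈ 0.728, b = sin(fδ)/sin δ ≈ 0.383.
p = a·p₁ + b·p₂ ≈ (-0.083, 0.016, -0.996); φ = arcsin(p_z) ≈ -85.13°, λ = atan2(p_y, p_x) ≈ 169.25°.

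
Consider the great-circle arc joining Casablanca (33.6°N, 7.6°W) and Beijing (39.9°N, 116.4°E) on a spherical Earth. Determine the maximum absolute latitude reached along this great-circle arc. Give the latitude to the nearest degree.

The great circle lies in the plane with unit normal n̂ = (p₁ × p₂)/|p₁ × p₂|.
Here n̂_z ≈ +0.530; the vertex latitude is φ_max = arccos|n̂_z| ≈ 58.0°.
Check via Clairaut: cos φ_max = |cos φ₁| · sin C = cos(33.6°)·sin(39.5°) ≈ 0.530, again giving ≈ 58.0°.

≈ 58°N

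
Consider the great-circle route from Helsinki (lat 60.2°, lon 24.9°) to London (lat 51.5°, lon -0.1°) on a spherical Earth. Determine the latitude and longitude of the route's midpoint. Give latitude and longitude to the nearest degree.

From cos δ = sin φ₁ sin φ₂ + cos φ₁ cos φ₂ cos Δλ, the central angle is δ ≈ 0.286 rad (16.4°).
Interpolate at f = 1/2 with slerp weights a = sin((1−f)δ)/sin δ ≈ 0.505, b = sin(fδ)/sin δ ≈ 0.505.
p = a·p₁ + b·p₂ ≈ (0.542, 0.105, 0.834); φ = arcsin(p_z) ≈ 56.48°, λ = atan2(p_y, p_x) ≈ 10.98°.

≈ lat 56°, lon 11°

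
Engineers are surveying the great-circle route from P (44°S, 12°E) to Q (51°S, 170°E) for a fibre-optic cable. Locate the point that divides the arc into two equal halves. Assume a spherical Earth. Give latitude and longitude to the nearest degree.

≈ (80°S, 72°E)

From cos δ = sin φ₁ sin φ₂ + cos φ₁ cos φ₂ cos Δλ, the central angle is δ ≈ 1.450 rad (83.1°).
Interpolate at f = 1/2 with slerp weights a = sin((1−f)δ)/sin δ ≈ 0.668, b = sin(fδ)/sin δ ≈ 0.668.
p = a·p₁ + b·p₂ ≈ (0.056, 0.173, -0.983); φ = arcsin(p_z) ≈ -79.53°, λ = atan2(p_y, p_x) ≈ 72.05°.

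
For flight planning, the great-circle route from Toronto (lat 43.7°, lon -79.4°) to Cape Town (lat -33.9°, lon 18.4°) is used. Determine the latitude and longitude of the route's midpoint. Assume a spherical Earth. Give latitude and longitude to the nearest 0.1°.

≈ lat 7.4°, lon -26.0°

Write both endpoints as unit vectors p₁, p₂ with components (cos φ cos λ, cos φ sin λ, sin φ).
The central angle between the endpoints is δ = arccos(p₁·p₂) ≈ 2.056 rad (117.8°).
Interpolate at f = 1/2 with slerp weights a = sin((1−f)δ)/sin δ ≈ 0.968, b = sin(fδ)/sin δ ≈ 0.968.
p = a·p₁ + b·p₂ ≈ (0.891, -0.434, 0.129); φ = arcsin(p_z) ≈ 7.41°, λ = atan2(p_y, p_x) ≈ -25.98°.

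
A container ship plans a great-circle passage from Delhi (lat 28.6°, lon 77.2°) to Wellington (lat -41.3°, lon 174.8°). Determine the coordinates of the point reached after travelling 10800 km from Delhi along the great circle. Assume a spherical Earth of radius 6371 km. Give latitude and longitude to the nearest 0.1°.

≈ lat -34.5°, lon 155.5°

Convert each endpoint to a unit vector on the sphere (x = cos φ cos λ, y = cos φ sin λ, z = sin φ).
The central angle between the endpoints is δ = arccos(p₁·p₂) ≈ 1.986 rad (113.8°). The total great-circle distance is δ·R ≈ 1.986 × 6371 ≈ 12651 km, so the target fraction is f = 10800/12651 ≈ 0.854.
Interpolate at f ≈ 0.854 with slerp weights a = sin((1−f)δ)/sin δ ≈ 0.313, b = sin(fδ)/sin δ ≈ 1.084.
p = a·p₁ + b·p₂ ≈ (-0.750, 0.342, -0.566); φ = arcsin(p_z) ≈ -34.46°, λ = atan2(p_y, p_x) ≈ 155.50°.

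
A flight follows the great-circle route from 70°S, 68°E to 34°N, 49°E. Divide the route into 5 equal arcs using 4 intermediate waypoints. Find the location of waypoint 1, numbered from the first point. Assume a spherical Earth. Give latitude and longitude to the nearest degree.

Convert each endpoint to a unit vector on the sphere (x = cos φ cos λ, y = cos φ sin λ, z = sin φ).
The central angle between the endpoints is δ = arccos(p₁·p₂) ≈ 1.831 rad (104.9°).
Interpolate at f = 1/5 with slerp weights a = sin((1−f)δ)/sin δ ≈ 1.029, b = sin(fδ)/sin δ ≈ 0.371.
p = a·p₁ + b·p₂ ≈ (0.333, 0.558, -0.760); φ = arcsin(p_z) ≈ -49.44°, λ = atan2(p_y, p_x) ≈ 59.15°.

≈ 49°S, 59°E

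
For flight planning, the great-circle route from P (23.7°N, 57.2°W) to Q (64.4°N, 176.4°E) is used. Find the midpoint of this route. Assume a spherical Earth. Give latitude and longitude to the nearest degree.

Write both endpoints as unit vectors p₁, p₂ with components (cos φ cos λ, cos φ sin λ, sin φ).
The central angle between the endpoints is δ = arccos(p₁·p₂) ≈ 1.443 rad (82.7°).
Interpolate at f = 1/2 with slerp weights a = sin((1−f)δ)/sin δ ≈ 0.666, b = sin(fδ)/sin δ ≈ 0.666.
p = a·p₁ + b·p₂ ≈ (0.043, -0.494, 0.868); φ = arcsin(p_z) ≈ 60.24°, λ = atan2(p_y, p_x) ≈ -85.01°.

≈ (60°N, 85°W)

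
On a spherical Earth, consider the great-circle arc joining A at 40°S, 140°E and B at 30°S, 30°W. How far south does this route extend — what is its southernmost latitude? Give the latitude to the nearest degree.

The great circle lies in the plane with unit normal n̂ = (p₁ × p₂)/|p₁ × p₂|.
Here n̂_z ≈ -0.122; the vertex latitude is φ_max = arccos|n̂_z| ≈ 83.0°.
Check via Clairaut: cos φ_max = |cos φ₁| · sin C = cos(40.0°)·sin(170.8°) ≈ 0.122, again giving ≈ 83.0°.

≈ 83°S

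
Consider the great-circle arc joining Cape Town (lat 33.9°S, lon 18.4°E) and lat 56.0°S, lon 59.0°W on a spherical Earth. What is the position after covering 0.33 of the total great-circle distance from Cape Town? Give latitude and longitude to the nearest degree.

Convert each endpoint to a unit vector on the sphere (x = cos φ cos λ, y = cos φ sin λ, z = sin φ).
The central angle between the endpoints is δ = arccos(p₁·p₂) ≈ 0.972 rad (55.7°).
Interpolate at f = 0.33 with slerp weights a = sin((1−f)δ)/sin δ ≈ 0.734, b = sin(fδ)/sin δ ≈ 0.382.
p = a·p₁ + b·p₂ ≈ (0.688, 0.009, -0.726); φ = arcsin(p_z) ≈ -46.53°, λ = atan2(p_y, p_x) ≈ 0.78°.

≈ lat 47°S, lon 1°E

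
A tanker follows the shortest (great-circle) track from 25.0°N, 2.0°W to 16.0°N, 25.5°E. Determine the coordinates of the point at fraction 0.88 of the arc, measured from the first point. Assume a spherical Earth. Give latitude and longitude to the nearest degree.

≈ 17°N, 22°E

Write both endpoints as unit vectors p₁, p₂ with components (cos φ cos λ, cos φ sin λ, sin φ).
The central angle between the endpoints is δ = arccos(p₁·p₂) ≈ 0.475 rad (27.2°).
Interpolate at f = 0.88 with slerp weights a = sin((1−f)δ)/sin δ ≈ 0.125, b = sin(fδ)/sin δ ≈ 0.888.
p = a·p₁ + b·p₂ ≈ (0.883, 0.363, 0.297); φ = arcsin(p_z) ≈ 17.30°, λ = atan2(p_y, p_x) ≈ 22.37°.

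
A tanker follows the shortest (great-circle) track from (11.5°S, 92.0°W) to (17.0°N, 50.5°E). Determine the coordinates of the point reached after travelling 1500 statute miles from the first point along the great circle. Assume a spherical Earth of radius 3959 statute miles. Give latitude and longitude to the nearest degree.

Convert each endpoint to a unit vector on the sphere (x = cos φ cos λ, y = cos φ sin λ, z = sin φ).
The central angle between the endpoints is δ = arccos(p₁·p₂) ≈ 2.501 rad (143.3°). The total great-circle distance is δ·R ≈ 2.501 × 3959 ≈ 9901 mi, so the target fraction is f = 1500/9901 ≈ 0.151.
Interpolate at f ≈ 0.151 with slerp weights a = sin((1−f)δ)/sin δ ≈ 1.425, b = sin(fδ)/sin δ ≈ 0.619.
p = a·p₁ + b·p₂ ≈ (0.328, -0.939, -0.103); φ = arcsin(p_z) ≈ -5.92°, λ = atan2(p_y, p_x) ≈ -70.76°.

≈ (6°S, 71°W)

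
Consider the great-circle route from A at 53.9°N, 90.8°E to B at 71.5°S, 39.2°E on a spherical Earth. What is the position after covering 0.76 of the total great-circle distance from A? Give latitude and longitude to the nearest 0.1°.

Convert each endpoint to a unit vector on the sphere (x = cos φ cos λ, y = cos φ sin λ, z = sin φ).
The central angle between the endpoints is δ = arccos(p₁·p₂) ≈ 2.279 rad (130.5°).
Interpolate at f = 0.76 with slerp weights a = sin((1−f)δ)/sin δ ≈ 0.684, b = sin(fδ)/sin δ ≈ 1.299.
p = a·p₁ + b·p₂ ≈ (0.314, 0.664, -0.679); φ = arcsin(p_z) ≈ -42.76°, λ = atan2(p_y, p_x) ≈ 64.69°.

≈ 42.8°S, 64.7°E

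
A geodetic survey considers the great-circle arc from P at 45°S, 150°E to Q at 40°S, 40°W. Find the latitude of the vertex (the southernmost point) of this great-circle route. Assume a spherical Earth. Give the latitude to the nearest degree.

≈ 85°S

The great circle lies in the plane with unit normal n̂ = (p₁ × p₂)/|p₁ × p₂|.
Here n̂_z ≈ +0.094; the vertex latitude is φ_max = arccos|n̂_z| ≈ 84.6°.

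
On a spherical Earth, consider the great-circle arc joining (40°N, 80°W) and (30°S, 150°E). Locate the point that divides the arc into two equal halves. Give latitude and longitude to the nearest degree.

From cos δ = sin φ₁ sin φ₂ + cos φ₁ cos φ₂ cos Δλ, the central angle is δ ≈ 2.416 rad (138.4°).
Interpolate at f = 1/2 with slerp weights a = sin((1−f)δ)/sin δ ≈ 1.408, b = sin(fδ)/sin δ ≈ 1.408.
p = a·p₁ + b·p₂ ≈ (-0.869, -0.453, 0.201); φ = arcsin(p_z) ≈ 11.60°, λ = atan2(p_y, p_x) ≈ -152.48°.

≈ (12°N, 152°W)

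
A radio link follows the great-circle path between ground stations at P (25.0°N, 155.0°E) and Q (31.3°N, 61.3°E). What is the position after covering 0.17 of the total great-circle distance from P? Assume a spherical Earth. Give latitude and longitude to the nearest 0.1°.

≈ (31.2°N, 141.2°E)

Convert each endpoint to a unit vector on the sphere (x = cos φ cos λ, y = cos φ sin λ, z = sin φ).
The central angle between the endpoints is δ = arccos(p₁·p₂) ≈ 1.400 rad (80.2°).
Interpolate at f = 0.17 with slerp weights a = sin((1−f)δ)/sin δ ≈ 0.931, b = sin(fδ)/sin δ ≈ 0.239.
p = a·p₁ + b·p₂ ≈ (-0.667, 0.536, 0.518); φ = arcsin(p_z) ≈ 31.19°, λ = atan2(p_y, p_x) ≈ 141.20°.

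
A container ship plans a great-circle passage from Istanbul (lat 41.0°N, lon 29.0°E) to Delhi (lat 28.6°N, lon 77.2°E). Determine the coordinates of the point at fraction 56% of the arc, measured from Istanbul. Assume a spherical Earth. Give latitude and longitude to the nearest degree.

Convert each endpoint to a unit vector on the sphere (x = cos φ cos λ, y = cos φ sin λ, z = sin φ).
The central angle between the endpoints is δ = arccos(p₁·p₂) ≈ 0.714 rad (40.9°).
Interpolate at f = 0.56 with slerp weights a = sin((1−f)δ)/sin δ ≈ 0.472, b = sin(fδ)/sin δ ≈ 0.594.
p = a·p₁ + b·p₂ ≈ (0.427, 0.682, 0.594); φ = arcsin(p_z) ≈ 36.45°, λ = atan2(p_y, p_x) ≈ 57.93°.

≈ lat 36°N, lon 58°E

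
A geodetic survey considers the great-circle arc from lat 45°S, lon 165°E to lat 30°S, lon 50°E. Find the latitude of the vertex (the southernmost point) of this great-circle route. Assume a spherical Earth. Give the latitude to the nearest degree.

≈ 56°S

The great circle lies in the plane with unit normal n̂ = (p₁ × p₂)/|p₁ × p₂|.
Here n̂_z ≈ -0.558; the vertex latitude is φ_max = arccos|n̂_z| ≈ 56.1°.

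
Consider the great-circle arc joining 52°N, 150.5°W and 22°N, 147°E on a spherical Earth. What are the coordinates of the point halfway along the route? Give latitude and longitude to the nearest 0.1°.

≈ 41.2°N, 171.3°E

The haversine formula gives a central angle δ ≈ 0.978 rad (56.0°) between the endpoints.
Interpolate at f = 1/2 with slerp weights a = sin((1−f)δ)/sin δ ≈ 0.566, b = sin(fδ)/sin δ ≈ 0.566.
p = a·p₁ + b·p₂ ≈ (-0.744, 0.114, 0.658); φ = arcsin(p_z) ≈ 41.18°, λ = atan2(p_y, p_x) ≈ 171.26°.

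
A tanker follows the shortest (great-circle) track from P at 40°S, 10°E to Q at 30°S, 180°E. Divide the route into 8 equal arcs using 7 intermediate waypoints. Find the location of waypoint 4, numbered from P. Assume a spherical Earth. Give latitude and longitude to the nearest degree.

Write both endpoints as unit vectors p₁, p₂ with components (cos φ cos λ, cos φ sin λ, sin φ).
The central angle between the endpoints is δ = arccos(p₁·p₂) ≈ 1.909 rad (109.4°).
Interpolate at f = 4/8 with slerp weights a = sin((1−f)δ)/sin δ ≈ 0.865, b = sin(fδ)/sin δ ≈ 0.865.
p = a·p₁ + b·p₂ ≈ (-0.097, 0.115, -0.989); φ = arcsin(p_z) ≈ -81.36°, λ = atan2(p_y, p_x) ≈ 130.00°.

≈ 81°S, 130°E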